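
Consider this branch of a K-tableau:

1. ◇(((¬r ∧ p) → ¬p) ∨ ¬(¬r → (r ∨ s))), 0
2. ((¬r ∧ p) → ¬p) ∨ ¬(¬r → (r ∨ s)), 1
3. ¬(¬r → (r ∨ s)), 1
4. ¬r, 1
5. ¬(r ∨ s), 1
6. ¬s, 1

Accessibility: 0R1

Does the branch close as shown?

Not closed

There is no literal clash: for every atom and world, at most one sign appears.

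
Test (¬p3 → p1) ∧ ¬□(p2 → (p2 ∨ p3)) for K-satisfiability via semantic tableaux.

1. (¬p3 → p1) ∧ ¬□(p2 → (p2 ∨ p3)), 0
2. ¬p3 → p1, 0
3. ¬□(p2 → (p2 ∨ p3)), 0
4. p1, 0
5. ¬(p2 → (p2 ∨ p3)), 1
6. p2, 1
7. ¬(p2 ∨ p3), 1
8. ¬p2, 1
9. ¬p3, 1
Accessibility: 0R1
Branch closes: p2 and ¬p2 both at 1.
(One branch shown.) All branches close.

Unsatisfiable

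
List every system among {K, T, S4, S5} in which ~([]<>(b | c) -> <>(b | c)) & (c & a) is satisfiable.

K

T-tableau for the formula:
1. ~([]<>(b | c) -> <>(b | c)) & (c & a), 0
2. ~([]<>(b | c) -> <>(b | c)), 0   [&-rule on 1]
3. c & a, 0   [&-rule on 1]
4. []<>(b | c), 0   [~->-rule on 2]
5. ~<>(b | c), 0   [~->-rule on 2]
6. c, 0   [&-rule on 3]
7. a, 0   [&-rule on 3]
8. <>(b | c), 0   [[]-rule on 4 via 0R0]
9. ~(b | c), 0   [~<>-rule on 5 via 0R0]
10. ~b, 0   [~|-rule on 9]
11. ~c, 0   [~|-rule on 9]
Accessibility: 0R0
Branch closes: c and ~c both at 0.
Every branch closes (one shown): unsatisfiable in T, hence also in S4, S5 (every S4/S5-frame is a T-frame).
K-tableau for the formula:
1. ~([]<>(b | c) -> <>(b | c)) & (c & a), 0
2. ~([]<>(b | c) -> <>(b | c)), 0   [&-rule on 1]
3. c & a, 0   [&-rule on 1]
4. []<>(b | c), 0   [~->-rule on 2]
5. ~<>(b | c), 0   [~->-rule on 2]
6. c, 0   [&-rule on 3]
7. a, 0   [&-rule on 3]
Complete open branch: satisfiable in K.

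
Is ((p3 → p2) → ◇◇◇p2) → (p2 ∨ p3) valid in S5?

Tableau for the negation ¬(((p3 → p2) → ◇◇◇p2) → (p2 ∨ p3)):
1. ¬(((p3 → p2) → ◇◇◇p2) → (p2 ∨ p3)), u
2. (p3 → p2) → ◇◇◇p2, u
3. ¬(p2 ∨ p3), u
4. ¬p2, u
5. ¬p3, u
6. ◇◇◇p2, u
7. ◇◇p2, v
8. ◇p2, w
9. p2, x
Accessibility: uRu, uRv, uRw, uRx, vRu, vRv, vRw, vRx, wRu, wRv, wRw, wRx, xRu, xRv, xRw, xRx
The negation has an open branch (countermodel exists).

No, not valid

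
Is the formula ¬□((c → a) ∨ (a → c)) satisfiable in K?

1. ¬□((c → a) ∨ (a → c)), w0
2. ¬((c → a) ∨ (a → c)), w1
3. ¬(c → a), w1
4. ¬(a → c), w1
5. c, w1
6. ¬a, w1
7. a, w1
8. ¬c, w1
Accessibility: w0Rw1
Branch closes: a and ¬a both at w1.
Every branch closes; the branch above is one of them.

Unsatisfiable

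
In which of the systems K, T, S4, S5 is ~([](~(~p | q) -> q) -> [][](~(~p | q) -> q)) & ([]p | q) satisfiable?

K, T

T-tableau for the formula:
1. ~([](~(~p | q) -> q) -> [][](~(~p | q) -> q)) & ([]p | q), 0
2. ~([](~(~p | q) -> q) -> [][](~(~p | q) -> q)), 0   [&-rule on 1]
3. []p | q, 0   [&-rule on 1]
4. [](~(~p | q) -> q), 0   [~->-rule on 2]
5. ~[][](~(~p | q) -> q), 0   [~->-rule on 2]
6. ~(~p | q) -> q, 0   [[]-rule on 4 via 0R0]
7. q, 0   [|-rule on 3 (branches; this branch)]
8. ~[](~(~p | q) -> q), 1   [~[]-rule on 5: fresh world 1, 0R1]
9. ~(~p | q) -> q, 1   [[]-rule on 4 via 0R1]
10. q, 1   [->-rule on 9 (branches; this branch)]
11. ~(~(~p | q) -> q), 2   [~[]-rule on 8: fresh world 2, 1R2]
12. ~(~p | q), 2   [~->-rule on 11]
13. ~q, 2   [~->-rule on 11]
14. p, 2   [~|-rule on 12]
Accessibility: 0R0, 0R1, 1R1, 1R2, 2R2
Complete open branch: satisfiable in T, hence also in K (this T-model is also a K-model).
S4-tableau for the formula:
1. ~([](~(~p | q) -> q) -> [][](~(~p | q) -> q)) & ([]p | q), 0
2. ~([](~(~p | q) -> q) -> [][](~(~p | q) -> q)), 0   [&-rule on 1]
3. []p | q, 0   [&-rule on 1]
4. [](~(~p | q) -> q), 0   [~->-rule on 2]
5. ~[][](~(~p | q) -> q), 0   [~->-rule on 2]
6. ~(~p | q) -> q, 0   [[]-rule on 4 via 0R0]
7. []p, 0   [|-rule on 3 (branches; this branch)]
8. p, 0   [[]-rule on 7 via 0R0]
9. ~p | q, 0   [->-rule on 6 (branches; this branch)]
10. q, 0   [|-rule on 9 (branches; this branch)]
11. ~[](~(~p | q) -> q), 1   [~[]-rule on 5: fresh world 1, 0R1]
12. ~(~p | q) -> q, 1   [[]-rule on 4 via 0R1]
13. p, 1   [[]-rule on 7 via 0R1]
14. ~p | q, 1   [->-rule on 12 (branches; this branch)]
15. q, 1   [|-rule on 14 (branches; this branch)]
16. ~(~(~p | q) -> q), 2   [~[]-rule on 11: fresh world 2, 1R2]
17. ~(~p | q), 2   [~->-rule on 16]
18. ~q, 2   [~->-rule on 16]
19. p, 2   [~|-rule on 17]
20. ~(~p | q) -> q, 2   [[]-rule on 4 via 0R2]
21. ~p | q, 2   [->-rule on 20 (branches; this branch)]
22. q, 2   [|-rule on 21 (branches; this branch)]
Accessibility: 0R0, 0R1, 0R2, 1R1, 1R2, 2R2
Branch closes: q and ~q both at 2.
Every branch closes (one shown): unsatisfiable in S4, hence also in S5 (every S5-frame is an S4-frame).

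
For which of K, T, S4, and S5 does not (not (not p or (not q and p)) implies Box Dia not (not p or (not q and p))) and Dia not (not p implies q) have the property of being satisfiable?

S5-tableau for the formula:
1. not (not (not p or (not q and p)) implies Box Dia not (not p or (not q and p))) and Dia not (not p implies q), u
2. not (not (not p or (not q and p)) implies Box Dia not (not p or (not q and p))), u
3. Dia not (not p implies q), u
4. not (not p or (not q and p)), u
5. not Box Dia not (not p or (not q and p)), u
6. p, u
7. not (not q and p), u
8. q, u
9. not (not p implies q), v
10. not p, v
11. not q, v
12. not Dia not (not p or (not q and p)), w
13. not p or (not q and p), u
14. not p or (not q and p), v
15. not p or (not q and p), w
16. not q and p, u
17. not q, u
Accessibility: uRu, uRv, uRw, vRu, vRv, vRw, wRu, wRv, wRw
Branch closes: q and not q both at u.
Every branch closes (one shown): unsatisfiable in S5.
S4-tableau for the formula:
1. not (not (not p or (not q and p)) implies Box Dia not (not p or (not q and p))) and Dia not (not p implies q), u
2. not (not (not p or (not q and p)) implies Box Dia not (not p or (not q and p))), u
3. Dia not (not p implies q), u
4. not (not p or (not q and p)), u
5. not Box Dia not (not p or (not q and p)), u
6. p, u
7. not (not q and p), u
8. q, u
9. not (not p implies q), v
10. not p, v
11. not q, v
12. not Dia not (not p or (not q and p)), w
13. not p or (not q and p), w
14. not q and p, w
15. not q, w
16. p, w
Accessibility: uRu, uRv, uRw, vRv, wRw
Complete open branch: satisfiable in S4, hence also in K, T (this S4-model is also a K-model and a T-model).

K, T, S4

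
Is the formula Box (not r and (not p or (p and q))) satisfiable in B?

1. Box (not r and (not p or (p and q))), u
2. not r and (not p or (p and q)), u   [Box-rule on 1 via uRu]
3. not r, u   [and-rule on 2]
4. not p or (p and q), u   [and-rule on 2]
5. p and q, u   [or-rule on 4 (branches; this branch)]
6. p, u   [and-rule on 5]
7. q, u   [and-rule on 5]
Accessibility: uRu

Yes, satisfiable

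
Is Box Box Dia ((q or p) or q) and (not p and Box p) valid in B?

No, not valid

Tableau for the negation not (Box Box Dia ((q or p) or q) and (not p and Box p)):
1. not (Box Box Dia ((q or p) or q) and (not p and Box p)), u
2. not (not p and Box p), u
3. not Box p, u
4. not p, v
Accessibility: uRu, uRv, vRu, vRv
The negation has an open branch (countermodel exists).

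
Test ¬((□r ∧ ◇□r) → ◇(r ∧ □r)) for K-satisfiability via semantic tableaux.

No, unsatisfiable

1. ¬((□r ∧ ◇□r) → ◇(r ∧ □r)), w0
2. □r ∧ ◇□r, w0   [¬→-rule on 1]
3. ¬◇(r ∧ □r), w0   [¬→-rule on 1]
4. □r, w0   [∧-rule on 2]
5. ◇□r, w0   [∧-rule on 2]
6. □r, w1   [◇-rule on 5: fresh world w1, w0Rw1]
7. ¬(r ∧ □r), w1   [¬◇-rule on 3 via w0Rw1]
8. r, w1   [□-rule on 4 via w0Rw1]
9. ¬□r, w1   [¬∧-rule on 7 (branches; this branch)]
10. ¬r, w2   [¬□-rule on 9: fresh world w2, w1Rw2]
11. r, w2   [□-rule on 6 via w1Rw2]
Accessibility: w0Rw1, w1Rw2
Branch closes: r and ¬r both at w2.
Every branch closes; the branch above is one of them.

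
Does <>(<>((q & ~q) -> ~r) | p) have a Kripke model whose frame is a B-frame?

Yes, satisfiable

1. <>(<>((q & ~q) -> ~r) | p), 0
2. <>((q & ~q) -> ~r) | p, 1   [<>-rule on 1: fresh world 1, 0R1]
3. p, 1   [|-rule on 2 (branches; this branch)]
Accessibility: 0R0, 0R1, 1R0, 1R1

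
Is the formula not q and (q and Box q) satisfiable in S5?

1. not q and (q and Box q), w0
2. not q, w0
3. q and Box q, w0
4. q, w0
5. Box q, w0
Accessibility: w0Rw0
Branch closes: q and not q both at w0.
All branches of the tableau close; one closing branch shown above.

Unsatisfiable (every branch closes)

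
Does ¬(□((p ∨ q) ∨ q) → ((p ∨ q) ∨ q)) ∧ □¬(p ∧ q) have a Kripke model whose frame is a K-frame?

1. ¬(□((p ∨ q) ∨ q) → ((p ∨ q) ∨ q)) ∧ □¬(p ∧ q), w0
2. ¬(□((p ∨ q) ∨ q) → ((p ∨ q) ∨ q)), w0
3. □¬(p ∧ q), w0
4. □((p ∨ q) ∨ q), w0
5. ¬((p ∨ q) ∨ q), w0
6. ¬(p ∨ q), w0
7. ¬q, w0
8. ¬p, w0

Satisfiable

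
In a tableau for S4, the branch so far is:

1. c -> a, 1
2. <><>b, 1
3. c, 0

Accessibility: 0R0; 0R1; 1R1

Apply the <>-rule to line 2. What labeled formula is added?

a fresh world 2 with 1R2, and <>b at 2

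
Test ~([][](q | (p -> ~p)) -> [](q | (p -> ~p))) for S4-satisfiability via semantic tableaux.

1. ~([][](q | (p -> ~p)) -> [](q | (p -> ~p))), u
2. [][](q | (p -> ~p)), u   [~->-rule on 1]
3. ~[](q | (p -> ~p)), u   [~->-rule on 1]
4. [](q | (p -> ~p)), u   [[]-rule on 2 via uRu]
5. q | (p -> ~p), u   [[]-rule on 4 via uRu]
6. p -> ~p, u   [|-rule on 5 (branches; this branch)]
7. ~p, u   [->-rule on 6 (branches; this branch)]
8. ~(q | (p -> ~p)), v   [~[]-rule on 3: fresh world v, uRv]
9. ~q, v   [~|-rule on 8]
10. ~(p -> ~p), v   [~|-rule on 8]
11. p, v   [~->-rule on 10]
12. [](q | (p -> ~p)), v   [[]-rule on 2 via uRv]
13. q | (p -> ~p), v   [[]-rule on 4 via uRv]
14. p -> ~p, v   [|-rule on 13 (branches; this branch)]
15. ~p, v   [->-rule on 14 (branches; this branch)]
Accessibility: uRu, uRv, vRv
Branch closes: p and ~p both at v.
(One branch shown.) All branches close.

Unsatisfiable (every branch closes)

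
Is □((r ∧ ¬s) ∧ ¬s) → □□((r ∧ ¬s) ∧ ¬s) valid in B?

Not valid

Tableau for the negation ¬(□((r ∧ ¬s) ∧ ¬s) → □□((r ∧ ¬s) ∧ ¬s)):
1. ¬(□((r ∧ ¬s) ∧ ¬s) → □□((r ∧ ¬s) ∧ ¬s)), w0
2. □((r ∧ ¬s) ∧ ¬s), w0   [¬→-rule on 1]
3. ¬□□((r ∧ ¬s) ∧ ¬s), w0   [¬→-rule on 1]
4. (r ∧ ¬s) ∧ ¬s, w0   [□-rule on 2 via w0Rw0]
5. r ∧ ¬s, w0   [∧-rule on 4]
6. ¬s, w0   [∧-rule on 4]
7. r, w0   [∧-rule on 5]
8. ¬□((r ∧ ¬s) ∧ ¬s), w1   [¬□-rule on 3: fresh world w1, w0Rw1]
9. (r ∧ ¬s) ∧ ¬s, w1   [□-rule on 2 via w0Rw1]
10. r ∧ ¬s, w1   [∧-rule on 9]
11. ¬s, w1   [∧-rule on 9]
12. r, w1   [∧-rule on 10]
13. ¬((r ∧ ¬s) ∧ ¬s), w2   [¬□-rule on 8: fresh world w2, w1Rw2]
14. s, w2   [¬∧-rule on 13 (branches; this branch)]
Accessibility: w0Rw0, w0Rw1, w1Rw0, w1Rw1, w1Rw2, w2Rw1, w2Rw2
The negation has an open branch (countermodel exists).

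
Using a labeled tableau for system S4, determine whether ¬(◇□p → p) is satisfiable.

1. ¬(◇□p → p), 0
2. ◇□p, 0
3. ¬p, 0
4. □p, 1
5. p, 1
Accessibility: 0R0, 0R1, 1R1

Satisfiable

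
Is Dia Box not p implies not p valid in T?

Not valid

Tableau for the negation not (Dia Box not p implies not p):
1. not (Dia Box not p implies not p), u
2. Dia Box not p, u
3. p, u
4. Box not p, v
5. not p, v
Accessibility: uRu, uRv, vRv
The negation has an open branch (countermodel exists).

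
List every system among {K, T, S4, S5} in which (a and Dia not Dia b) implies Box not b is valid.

S4-tableau for the negation not ((a and Dia not Dia b) implies Box not b):
1. not ((a and Dia not Dia b) implies Box not b), 0
2. a and Dia not Dia b, 0
3. not Box not b, 0
4. a, 0
5. Dia not Dia b, 0
6. b, 1
7. not Dia b, 2
8. not b, 2
Accessibility: 0R0, 0R1, 0R2, 1R1, 2R2
Complete open branch: countermodel on an S4-frame, so not valid in S4, nor in K, T (the same frame is also a K-frame and a T-frame).
S5-tableau for the negation not ((a and Dia not Dia b) implies Box not b):
1. not ((a and Dia not Dia b) implies Box not b), 0
2. a and Dia not Dia b, 0
3. not Box not b, 0
4. a, 0
5. Dia not Dia b, 0
6. b, 1
7. not Dia b, 2
8. not b, 0
9. not b, 1
Accessibility: 0R0, 0R1, 0R2, 1R0, 1R1, 1R2, 2R0, 2R1, 2R2
Branch closes: b and not b both at 1.
Every branch closes (one shown): valid in S5.

S5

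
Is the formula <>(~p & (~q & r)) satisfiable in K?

1. <>(~p & (~q & r)), 0
2. ~p & (~q & r), 1
3. ~p, 1
4. ~q & r, 1
5. ~q, 1
6. r, 1
Accessibility: 0R1

Satisfiable (open branch found)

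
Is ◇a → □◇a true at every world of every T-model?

Tableau for the negation ¬(◇a → □◇a):
1. ¬(◇a → □◇a), u
2. ◇a, u
3. ¬□◇a, u
4. a, v
5. ¬◇a, w
6. ¬a, w
Accessibility: uRu, uRv, uRw, vRv, wRw
The negation has an open branch (countermodel exists).

Invalid (countermodel exists)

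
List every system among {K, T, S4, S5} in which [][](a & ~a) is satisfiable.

K

K-tableau for the formula:
1. [][](a & ~a), w0
Complete open branch: satisfiable in K.
T-tableau for the formula:
1. [][](a & ~a), w0
2. [](a & ~a), w0
3. a & ~a, w0
4. a, w0
5. ~a, w0
Accessibility: w0Rw0
Branch closes: a and ~a both at w0.
Every branch closes (one shown): unsatisfiable in T, hence also in S4, S5 (every S4/S5-frame is a T-frame).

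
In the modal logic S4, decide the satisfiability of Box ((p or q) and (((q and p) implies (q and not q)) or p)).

1. Box ((p or q) and (((q and p) implies (q and not q)) or p)), u
2. (p or q) and (((q and p) implies (q and not q)) or p), u
3. p or q, u
4. ((q and p) implies (q and not q)) or p, u
5. q, u
6. p, u
Accessibility: uRu

Satisfiable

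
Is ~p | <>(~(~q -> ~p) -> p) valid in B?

Tableau for the negation ~(~p | <>(~(~q -> ~p) -> p)):
1. ~(~p | <>(~(~q -> ~p) -> p)), 0
2. p, 0
3. ~<>(~(~q -> ~p) -> p), 0
4. ~(~(~q -> ~p) -> p), 0
5. ~(~q -> ~p), 0
6. ~p, 0
Accessibility: 0R0
Branch closes: p and ~p both at 0.
All branches of the negation close; one closing branch shown above.

Valid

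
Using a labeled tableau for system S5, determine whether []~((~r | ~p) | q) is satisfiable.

Yes, satisfiable

1. []~((~r | ~p) | q), 0
2. ~((~r | ~p) | q), 0   [[]-rule on 1 via 0R0]
3. ~(~r | ~p), 0   [~|-rule on 2]
4. ~q, 0   [~|-rule on 2]
5. r, 0   [~|-rule on 3]
6. p, 0   [~|-rule on 3]
Accessibility: 0R0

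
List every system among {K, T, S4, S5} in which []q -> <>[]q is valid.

T, S4, S5

T-tableau for the negation ~([]q -> <>[]q):
1. ~([]q -> <>[]q), w0
2. []q, w0
3. ~<>[]q, w0
4. q, w0
5. ~[]q, w0
6. ~q, w1
7. q, w1
Accessibility: w0Rw0, w0Rw1, w1Rw1
Branch closes: q and ~q both at w1.
Every branch closes (one shown): valid in T, hence also in S4, S5 (every theorem of T is a theorem of S4 and S5).
K-tableau for the negation ~([]q -> <>[]q):
1. ~([]q -> <>[]q), w0
2. []q, w0
3. ~<>[]q, w0
Complete open branch: countermodel on a K-frame, so not valid in K.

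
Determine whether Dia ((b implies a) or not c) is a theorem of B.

Tableau for the negation not Dia ((b implies a) or not c):
1. not Dia ((b implies a) or not c), w0
2. not ((b implies a) or not c), w0
3. not (b implies a), w0
4. c, w0
5. b, w0
6. not a, w0
Accessibility: w0Rw0
The negation has an open branch (countermodel exists).

No, not valid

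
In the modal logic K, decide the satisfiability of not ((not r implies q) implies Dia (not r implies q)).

Yes, satisfiable

1. not ((not r implies q) implies Dia (not r implies q)), w0
2. not r implies q, w0
3. not Dia (not r implies q), w0
4. q, w0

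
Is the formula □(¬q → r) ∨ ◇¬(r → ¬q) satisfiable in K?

1. □(¬q → r) ∨ ◇¬(r → ¬q), 0
2. ◇¬(r → ¬q), 0   [∨-rule on 1 (branches; this branch)]
3. ¬(r → ¬q), 1   [◇-rule on 2: fresh world 1, 0R1]
4. r, 1   [¬→-rule on 3]
5. q, 1   [¬→-rule on 3]
Accessibility: 0R1

Satisfiable (open branch found)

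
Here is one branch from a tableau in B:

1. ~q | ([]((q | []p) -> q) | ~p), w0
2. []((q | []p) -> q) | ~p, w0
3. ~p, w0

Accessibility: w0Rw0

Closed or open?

Open

There is no literal clash: for every atom and world, at most one sign appears.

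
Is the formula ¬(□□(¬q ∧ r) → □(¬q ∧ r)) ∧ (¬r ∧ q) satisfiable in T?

Unsatisfiable

1. ¬(□□(¬q ∧ r) → □(¬q ∧ r)) ∧ (¬r ∧ q), u
2. ¬(□□(¬q ∧ r) → □(¬q ∧ r)), u   [∧-rule on 1]
3. ¬r ∧ q, u   [∧-rule on 1]
4. □□(¬q ∧ r), u   [¬→-rule on 2]
5. ¬□(¬q ∧ r), u   [¬→-rule on 2]
6. ¬r, u   [∧-rule on 3]
7. q, u   [∧-rule on 3]
8. □(¬q ∧ r), u   [□-rule on 4 via uRu]
9. ¬q ∧ r, u   [□-rule on 8 via uRu]
10. ¬q, u   [∧-rule on 9]
11. r, u   [∧-rule on 9]
Accessibility: uRu
Branch closes: q and ¬q both at u.
Every branch closes; the branch above is one of them.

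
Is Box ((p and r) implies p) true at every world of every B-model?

Valid in B

Tableau for the negation not Box ((p and r) implies p):
1. not Box ((p and r) implies p), u
2. not ((p and r) implies p), v
3. p and r, v
4. not p, v
5. p, v
6. r, v
Accessibility: uRu, uRv, vRu, vRv
Branch closes: p and not p both at v.
Every branch of the negation's tableau closes; the branch above is one of them.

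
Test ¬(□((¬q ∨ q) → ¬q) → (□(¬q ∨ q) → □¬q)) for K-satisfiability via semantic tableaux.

No, unsatisfiable

1. ¬(□((¬q ∨ q) → ¬q) → (□(¬q ∨ q) → □¬q)), 0
2. □((¬q ∨ q) → ¬q), 0   [¬→-rule on 1]
3. ¬(□(¬q ∨ q) → □¬q), 0   [¬→-rule on 1]
4. □(¬q ∨ q), 0   [¬→-rule on 3]
5. ¬□¬q, 0   [¬→-rule on 3]
6. q, 1   [¬□-rule on 5: fresh world 1, 0R1]
7. (¬q ∨ q) → ¬q, 1   [□-rule on 2 via 0R1]
8. ¬q ∨ q, 1   [□-rule on 4 via 0R1]
9. ¬(¬q ∨ q), 1   [→-rule on 7 (branches; this branch)]
10. ¬q, 1   [¬∨-rule on 9]
Accessibility: 0R1
Branch closes: q and ¬q both at 1.
Every branch closes; the branch above is one of them.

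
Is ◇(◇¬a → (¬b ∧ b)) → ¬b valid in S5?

Tableau for the negation ¬(◇(◇¬a → (¬b ∧ b)) → ¬b):
1. ¬(◇(◇¬a → (¬b ∧ b)) → ¬b), 0
2. ◇(◇¬a → (¬b ∧ b)), 0
3. b, 0
4. ◇¬a → (¬b ∧ b), 1
5. ¬◇¬a, 1
6. a, 0
7. a, 1
Accessibility: 0R0, 0R1, 1R0, 1R1
The negation has an open branch (countermodel exists).

Invalid (countermodel exists)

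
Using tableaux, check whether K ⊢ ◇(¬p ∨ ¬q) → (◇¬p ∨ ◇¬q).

Yes, valid

Tableau for the negation ¬(◇(¬p ∨ ¬q) → (◇¬p ∨ ◇¬q)):
1. ¬(◇(¬p ∨ ¬q) → (◇¬p ∨ ◇¬q)), w0
2. ◇(¬p ∨ ¬q), w0   [¬→-rule on 1]
3. ¬(◇¬p ∨ ◇¬q), w0   [¬→-rule on 1]
4. ¬◇¬p, w0   [¬∨-rule on 3]
5. ¬◇¬q, w0   [¬∨-rule on 3]
6. ¬p ∨ ¬q, w1   [◇-rule on 2: fresh world w1, w0Rw1]
7. p, w1   [¬◇-rule on 4 via w0Rw1]
8. q, w1   [¬◇-rule on 5 via w0Rw1]
9. ¬q, w1   [∨-rule on 6 (branches; this branch)]
Accessibility: w0Rw1
Branch closes: q and ¬q both at w1.
Every branch of the negation's tableau closes; the branch above is one of them.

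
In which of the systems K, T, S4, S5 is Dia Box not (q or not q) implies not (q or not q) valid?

K-tableau for the negation not (Dia Box not (q or not q) implies not (q or not q)):
1. not (Dia Box not (q or not q) implies not (q or not q)), w0
2. Dia Box not (q or not q), w0
3. q or not q, w0
4. not q, w0
5. Box not (q or not q), w1
Accessibility: w0Rw1
Complete open branch: countermodel on a K-frame, so not valid in K.
T-tableau for the negation not (Dia Box not (q or not q) implies not (q or not q)):
1. not (Dia Box not (q or not q) implies not (q or not q)), w0
2. Dia Box not (q or not q), w0
3. q or not q, w0
4. not q, w0
5. Box not (q or not q), w1
6. not (q or not q), w1
7. not q, w1
8. q, w1
Accessibility: w0Rw0, w0Rw1, w1Rw1
Branch closes: q and not q both at w1.
Every branch closes (one shown): valid in T, hence also in S4, S5 (every theorem of T is a theorem of S4 and S5).

T, S4, S5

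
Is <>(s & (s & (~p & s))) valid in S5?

Tableau for the negation ~<>(s & (s & (~p & s))):
1. ~<>(s & (s & (~p & s))), u
2. ~(s & (s & (~p & s))), u
3. ~(s & (~p & s)), u
4. ~(~p & s), u
5. ~s, u
Accessibility: uRu
The negation has an open branch (countermodel exists).

Invalid (countermodel exists)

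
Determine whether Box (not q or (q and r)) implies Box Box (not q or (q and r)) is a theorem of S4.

Yes, valid

Tableau for the negation not (Box (not q or (q and r)) implies Box Box (not q or (q and r))):
1. not (Box (not q or (q and r)) implies Box Box (not q or (q and r))), u
2. Box (not q or (q and r)), u
3. not Box Box (not q or (q and r)), u
4. not q or (q and r), u
5. q and r, u
6. q, u
7. r, u
8. not Box (not q or (q and r)), v
9. not q or (q and r), v
10. q and r, v
11. q, v
12. r, v
13. not (not q or (q and r)), w
14. q, w
15. not (q and r), w
16. not q or (q and r), w
17. not r, w
18. q and r, w
19. r, w
Accessibility: uRu, uRv, uRw, vRv, vRw, wRw
Branch closes: r and not r both at w.
Every branch of the negation's tableau closes; the branch above is one of them.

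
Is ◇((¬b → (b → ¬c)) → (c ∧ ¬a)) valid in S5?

Tableau for the negation ¬◇((¬b → (b → ¬c)) → (c ∧ ¬a)):
1. ¬◇((¬b → (b → ¬c)) → (c ∧ ¬a)), w0
2. ¬((¬b → (b → ¬c)) → (c ∧ ¬a)), w0   [¬◇-rule on 1 via w0Rw0]
3. ¬b → (b → ¬c), w0   [¬→-rule on 2]
4. ¬(c ∧ ¬a), w0   [¬→-rule on 2]
5. b → ¬c, w0   [→-rule on 3 (branches; this branch)]
6. a, w0   [¬∧-rule on 4 (branches; this branch)]
7. ¬c, w0   [→-rule on 5 (branches; this branch)]
Accessibility: w0Rw0
The negation has an open branch (countermodel exists).

Invalid (countermodel exists)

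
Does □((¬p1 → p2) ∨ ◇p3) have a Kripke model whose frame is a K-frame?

Yes, satisfiable

1. □((¬p1 → p2) ∨ ◇p3), w0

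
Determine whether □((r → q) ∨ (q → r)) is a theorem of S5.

Valid

Tableau for the negation ¬□((r → q) ∨ (q → r)):
1. ¬□((r → q) ∨ (q → r)), u
2. ¬((r → q) ∨ (q → r)), v   [¬□-rule on 1: fresh world v, uRv]
3. ¬(r → q), v   [¬∨-rule on 2]
4. ¬(q → r), v   [¬∨-rule on 2]
5. r, v   [¬→-rule on 3]
6. ¬q, v   [¬→-rule on 3]
7. q, v   [¬→-rule on 4]
8. ¬r, v   [¬→-rule on 4]
Accessibility: uRu, uRv, vRu, vRv
Branch closes: q and ¬q both at v.
All branches of the negation close; one closing branch shown above.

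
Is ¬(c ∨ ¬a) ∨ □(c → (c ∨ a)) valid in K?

Valid in K

Tableau for the negation ¬(¬(c ∨ ¬a) ∨ □(c → (c ∨ a))):
1. ¬(¬(c ∨ ¬a) ∨ □(c → (c ∨ a))), w0
2. c ∨ ¬a, w0   [¬∨-rule on 1]
3. ¬□(c → (c ∨ a)), w0   [¬∨-rule on 1]
4. ¬a, w0   [∨-rule on 2 (branches; this branch)]
5. ¬(c → (c ∨ a)), w1   [¬□-rule on 3: fresh world w1, w0Rw1]
6. c, w1   [¬→-rule on 5]
7. ¬(c ∨ a), w1   [¬→-rule on 5]
8. ¬c, w1   [¬∨-rule on 7]
9. ¬a, w1   [¬∨-rule on 7]
Accessibility: w0Rw1
Branch closes: c and ¬c both at w1.
Every branch of the negation's tableau closes; the branch above is one of them.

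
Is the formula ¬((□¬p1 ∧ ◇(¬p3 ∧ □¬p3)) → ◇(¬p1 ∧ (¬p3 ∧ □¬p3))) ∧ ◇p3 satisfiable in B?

Unsatisfiable

1. ¬((□¬p1 ∧ ◇(¬p3 ∧ □¬p3)) → ◇(¬p1 ∧ (¬p3 ∧ □¬p3))) ∧ ◇p3, 0
2. ¬((□¬p1 ∧ ◇(¬p3 ∧ □¬p3)) → ◇(¬p1 ∧ (¬p3 ∧ □¬p3))), 0   [∧-rule on 1]
3. ◇p3, 0   [∧-rule on 1]
4. □¬p1 ∧ ◇(¬p3 ∧ □¬p3), 0   [¬→-rule on 2]
5. ¬◇(¬p1 ∧ (¬p3 ∧ □¬p3)), 0   [¬→-rule on 2]
6. □¬p1, 0   [∧-rule on 4]
7. ◇(¬p3 ∧ □¬p3), 0   [∧-rule on 4]
8. ¬(¬p1 ∧ (¬p3 ∧ □¬p3)), 0   [¬◇-rule on 5 via 0R0]
9. ¬p1, 0   [□-rule on 6 via 0R0]
10. ¬(¬p3 ∧ □¬p3), 0   [¬∧-rule on 8 (branches; this branch)]
11. ¬□¬p3, 0   [¬∧-rule on 10 (branches; this branch)]
12. p3, 1   [◇-rule on 3: fresh world 1, 0R1]
13. ¬(¬p1 ∧ (¬p3 ∧ □¬p3)), 1   [¬◇-rule on 5 via 0R1]
14. ¬p1, 1   [□-rule on 6 via 0R1]
15. ¬(¬p3 ∧ □¬p3), 1   [¬∧-rule on 13 (branches; this branch)]
16. ¬□¬p3, 1   [¬∧-rule on 15 (branches; this branch)]
17. ¬p3 ∧ □¬p3, 2   [◇-rule on 7: fresh world 2, 0R2]
18. ¬p3, 2   [∧-rule on 17]
19. □¬p3, 2   [∧-rule on 17]
20. ¬(¬p1 ∧ (¬p3 ∧ □¬p3)), 2   [¬◇-rule on 5 via 0R2]
21. ¬p1, 2   [□-rule on 6 via 0R2]
22. ¬p3, 0   [□-rule on 19 via 2R0]
23. ¬(¬p3 ∧ □¬p3), 2   [¬∧-rule on 20 (branches; this branch)]
24. ¬□¬p3, 2   [¬∧-rule on 23 (branches; this branch)]
25. p3, 3   [¬□-rule on 11: fresh world 3, 0R3]
26. ¬(¬p1 ∧ (¬p3 ∧ □¬p3)), 3   [¬◇-rule on 5 via 0R3]
27. ¬p1, 3   [□-rule on 6 via 0R3]
28. ¬(¬p3 ∧ □¬p3), 3   [¬∧-rule on 26 (branches; this branch)]
29. ¬□¬p3, 3   [¬∧-rule on 28 (branches; this branch)]
30. p3, 4   [¬□-rule on 16: fresh world 4, 1R4]
31. p3, 5   [¬□-rule on 24: fresh world 5, 2R5]
32. ¬p3, 5   [□-rule on 19 via 2R5]
Accessibility: 0R0, 0R1, 0R2, 0R3, 1R0, 1R1, 1R4, 2R0, 2R2, 2R5, 3R0, 3R3, 4R1, 4R4, 5R2, 5R5
Branch closes: p3 and ¬p3 both at 5.
Every branch closes; the branch above is one of them.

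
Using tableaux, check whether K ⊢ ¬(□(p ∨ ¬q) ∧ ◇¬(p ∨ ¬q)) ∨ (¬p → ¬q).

Yes, valid

Tableau for the negation ¬(¬(□(p ∨ ¬q) ∧ ◇¬(p ∨ ¬q)) ∨ (¬p → ¬q)):
1. ¬(¬(□(p ∨ ¬q) ∧ ◇¬(p ∨ ¬q)) ∨ (¬p → ¬q)), u
2. □(p ∨ ¬q) ∧ ◇¬(p ∨ ¬q), u
3. ¬(¬p → ¬q), u
4. □(p ∨ ¬q), u
5. ◇¬(p ∨ ¬q), u
6. ¬p, u
7. q, u
8. ¬(p ∨ ¬q), v
9. ¬p, v
10. q, v
11. p ∨ ¬q, v
12. ¬q, v
Accessibility: uRv
Branch closes: q and ¬q both at v.
All branches of the negation close; one closing branch shown above.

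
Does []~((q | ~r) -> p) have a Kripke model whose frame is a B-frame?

1. []~((q | ~r) -> p), 0
2. ~((q | ~r) -> p), 0
3. q | ~r, 0
4. ~p, 0
5. ~r, 0
Accessibility: 0R0

Yes, satisfiable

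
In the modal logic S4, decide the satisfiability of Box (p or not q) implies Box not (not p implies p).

Yes, satisfiable

1. Box (p or not q) implies Box not (not p implies p), u
2. Box not (not p implies p), u   [implies-rule on 1 (branches; this branch)]
3. not (not p implies p), u   [Box-rule on 2 via uRu]
4. not p, u   [neg-implies-rule on 3]
Accessibility: uRu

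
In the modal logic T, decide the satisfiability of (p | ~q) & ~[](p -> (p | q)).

1. (p | ~q) & ~[](p -> (p | q)), 0
2. p | ~q, 0
3. ~[](p -> (p | q)), 0
4. ~q, 0
5. ~(p -> (p | q)), 1
6. p, 1
7. ~(p | q), 1
8. ~p, 1
9. ~q, 1
Accessibility: 0R0, 0R1, 1R1
Branch closes: p and ~p both at 1.
Every branch closes; the branch above is one of them.

Unsatisfiable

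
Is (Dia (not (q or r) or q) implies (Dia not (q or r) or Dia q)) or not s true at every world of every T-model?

Tableau for the negation not ((Dia (not (q or r) or q) implies (Dia not (q or r) or Dia q)) or not s):
1. not ((Dia (not (q or r) or q) implies (Dia not (q or r) or Dia q)) or not s), 0
2. not (Dia (not (q or r) or q) implies (Dia not (q or r) or Dia q)), 0   [neg-or-rule on 1]
3. s, 0   [neg-or-rule on 1]
4. Dia (not (q or r) or q), 0   [neg-implies-rule on 2]
5. not (Dia not (q or r) or Dia q), 0   [neg-implies-rule on 2]
6. not Dia not (q or r), 0   [neg-or-rule on 5]
7. not Dia q, 0   [neg-or-rule on 5]
8. q or r, 0   [neg-Dia-rule on 6 via 0R0]
9. not q, 0   [neg-Dia-rule on 7 via 0R0]
10. r, 0   [or-rule on 8 (branches; this branch)]
11. not (q or r) or q, 1   [Dia-rule on 4: fresh world 1, 0R1]
12. q or r, 1   [neg-Dia-rule on 6 via 0R1]
13. not q, 1   [neg-Dia-rule on 7 via 0R1]
14. not (q or r), 1   [or-rule on 11 (branches; this branch)]
15. not r, 1   [neg-or-rule on 14]
16. r, 1   [or-rule on 12 (branches; this branch)]
Accessibility: 0R0, 0R1, 1R1
Branch closes: r and not r both at 1.
All branches of the negation close; one closing branch shown above.

Yes, valid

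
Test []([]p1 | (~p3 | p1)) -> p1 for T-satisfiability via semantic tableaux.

Yes, satisfiable

1. []([]p1 | (~p3 | p1)) -> p1, u
2. p1, u
Accessibility: uRu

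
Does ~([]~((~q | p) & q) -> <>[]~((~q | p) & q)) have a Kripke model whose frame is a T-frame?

Unsatisfiable (every branch closes)

1. ~([]~((~q | p) & q) -> <>[]~((~q | p) & q)), u
2. []~((~q | p) & q), u
3. ~<>[]~((~q | p) & q), u
4. ~((~q | p) & q), u
5. ~[]~((~q | p) & q), u
6. ~(~q | p), u
7. q, u
8. ~p, u
9. (~q | p) & q, v
10. ~q | p, v
11. q, v
12. ~((~q | p) & q), v
13. ~[]~((~q | p) & q), v
14. p, v
15. ~(~q | p), v
16. ~p, v
Accessibility: uRu, uRv, vRv
Branch closes: p and ~p both at v.
All branches of the tableau close; one closing branch shown above.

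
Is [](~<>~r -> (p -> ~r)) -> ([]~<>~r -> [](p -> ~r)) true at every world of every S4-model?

Tableau for the negation ~([](~<>~r -> (p -> ~r)) -> ([]~<>~r -> [](p -> ~r))):
1. ~([](~<>~r -> (p -> ~r)) -> ([]~<>~r -> [](p -> ~r))), w0
2. [](~<>~r -> (p -> ~r)), w0
3. ~([]~<>~r -> [](p -> ~r)), w0
4. []~<>~r, w0
5. ~[](p -> ~r), w0
6. ~<>~r -> (p -> ~r), w0
7. ~<>~r, w0
8. r, w0
9. p -> ~r, w0
10. ~p, w0
11. ~(p -> ~r), w1
12. p, w1
13. r, w1
14. ~<>~r -> (p -> ~r), w1
15. ~<>~r, w1
16. <>~r, w1
17. ~r, w2
18. ~<>~r -> (p -> ~r), w2
19. ~<>~r, w2
20. r, w2
Accessibility: w0Rw0, w0Rw1, w0Rw2, w1Rw1, w1Rw2, w2Rw2
Branch closes: r and ~r both at w2.
Every branch of the negation's tableau closes; the branch above is one of them.

Yes, valid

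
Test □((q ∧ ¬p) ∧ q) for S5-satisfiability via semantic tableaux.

Yes, satisfiable

1. □((q ∧ ¬p) ∧ q), u
2. (q ∧ ¬p) ∧ q, u
3. q ∧ ¬p, u
4. q, u
5. ¬p, u
Accessibility: uRu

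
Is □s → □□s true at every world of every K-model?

Not valid

Tableau for the negation ¬(□s → □□s):
1. ¬(□s → □□s), w0
2. □s, w0   [¬→-rule on 1]
3. ¬□□s, w0   [¬→-rule on 1]
4. ¬□s, w1   [¬□-rule on 3: fresh world w1, w0Rw1]
5. s, w1   [□-rule on 2 via w0Rw1]
6. ¬s, w2   [¬□-rule on 4: fresh world w2, w1Rw2]
Accessibility: w0Rw1, w1Rw2
The negation has an open branch (countermodel exists).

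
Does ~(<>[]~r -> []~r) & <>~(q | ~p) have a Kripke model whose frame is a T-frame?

Yes, satisfiable

1. ~(<>[]~r -> []~r) & <>~(q | ~p), w0
2. ~(<>[]~r -> []~r), w0
3. <>~(q | ~p), w0
4. <>[]~r, w0
5. ~[]~r, w0
6. ~(q | ~p), w1
7. ~q, w1
8. p, w1
9. []~r, w2
10. ~r, w2
11. r, w3
Accessibility: w0Rw0, w0Rw1, w0Rw2, w0Rw3, w1Rw1, w2Rw2, w3Rw3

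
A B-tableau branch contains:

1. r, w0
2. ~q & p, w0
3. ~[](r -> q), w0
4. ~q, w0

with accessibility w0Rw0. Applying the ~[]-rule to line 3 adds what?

a fresh world w1 with w0Rw1, and ~(r -> q) at w1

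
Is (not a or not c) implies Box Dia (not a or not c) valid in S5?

Tableau for the negation not ((not a or not c) implies Box Dia (not a or not c)):
1. not ((not a or not c) implies Box Dia (not a or not c)), 0
2. not a or not c, 0
3. not Box Dia (not a or not c), 0
4. not c, 0
5. not Dia (not a or not c), 1
6. not (not a or not c), 0
7. a, 0
8. c, 0
Accessibility: 0R0, 0R1, 1R0, 1R1
Branch closes: c and not c both at 0.
Every branch of the negation's tableau closes; the branch above is one of them.

Valid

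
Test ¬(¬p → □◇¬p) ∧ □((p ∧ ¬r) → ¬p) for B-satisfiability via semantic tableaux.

1. ¬(¬p → □◇¬p) ∧ □((p ∧ ¬r) → ¬p), u
2. ¬(¬p → □◇¬p), u   [∧-rule on 1]
3. □((p ∧ ¬r) → ¬p), u   [∧-rule on 1]
4. ¬p, u   [¬→-rule on 2]
5. ¬□◇¬p, u   [¬→-rule on 2]
6. (p ∧ ¬r) → ¬p, u   [□-rule on 3 via uRu]
7. ¬(p ∧ ¬r), u   [→-rule on 6 (branches; this branch)]
8. r, u   [¬∧-rule on 7 (branches; this branch)]
9. ¬◇¬p, v   [¬□-rule on 5: fresh world v, uRv]
10. (p ∧ ¬r) → ¬p, v   [□-rule on 3 via uRv]
11. p, u   [¬◇-rule on 9 via vRu]
Accessibility: uRu, uRv, vRu, vRv
Branch closes: p and ¬p both at u.
(One branch shown.) All branches close.

No, unsatisfiable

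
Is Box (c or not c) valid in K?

Tableau for the negation not Box (c or not c):
1. not Box (c or not c), u
2. not (c or not c), v
3. not c, v
4. c, v
Accessibility: uRv
Branch closes: c and not c both at v.
Every branch of the negation's tableau closes; the branch above is one of them.

Yes, valid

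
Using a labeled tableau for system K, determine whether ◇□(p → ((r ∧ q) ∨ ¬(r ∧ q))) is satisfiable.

1. ◇□(p → ((r ∧ q) ∨ ¬(r ∧ q))), 0
2. □(p → ((r ∧ q) ∨ ¬(r ∧ q))), 1   [◇-rule on 1: fresh world 1, 0R1]
Accessibility: 0R1

Satisfiable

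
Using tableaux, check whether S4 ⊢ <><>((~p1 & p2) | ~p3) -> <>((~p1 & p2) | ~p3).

Valid in S4

Tableau for the negation ~(<><>((~p1 & p2) | ~p3) -> <>((~p1 & p2) | ~p3)):
1. ~(<><>((~p1 & p2) | ~p3) -> <>((~p1 & p2) | ~p3)), u
2. <><>((~p1 & p2) | ~p3), u
3. ~<>((~p1 & p2) | ~p3), u
4. ~((~p1 & p2) | ~p3), u
5. ~(~p1 & p2), u
6. p3, u
7. ~p2, u
8. <>((~p1 & p2) | ~p3), v
9. ~((~p1 & p2) | ~p3), v
10. ~(~p1 & p2), v
11. p3, v
12. ~p2, v
13. (~p1 & p2) | ~p3, w
14. ~((~p1 & p2) | ~p3), w
15. ~(~p1 & p2), w
16. p3, w
17. ~p1 & p2, w
18. ~p1, w
19. p2, w
20. ~p2, w
Accessibility: uRu, uRv, uRw, vRv, vRw, wRw
Branch closes: p2 and ~p2 both at w.
All branches of the negation close; one closing branch shown above.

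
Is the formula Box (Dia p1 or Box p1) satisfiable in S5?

1. Box (Dia p1 or Box p1), u
2. Dia p1 or Box p1, u
3. Box p1, u
4. p1, u
Accessibility: uRu

Yes, satisfiable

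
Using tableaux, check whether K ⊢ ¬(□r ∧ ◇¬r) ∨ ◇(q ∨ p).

Valid

Tableau for the negation ¬(¬(□r ∧ ◇¬r) ∨ ◇(q ∨ p)):
1. ¬(¬(□r ∧ ◇¬r) ∨ ◇(q ∨ p)), w0
2. □r ∧ ◇¬r, w0
3. ¬◇(q ∨ p), w0
4. □r, w0
5. ◇¬r, w0
6. ¬r, w1
7. ¬(q ∨ p), w1
8. ¬q, w1
9. ¬p, w1
10. r, w1
Accessibility: w0Rw1
Branch closes: r and ¬r both at w1.
Every branch of the negation's tableau closes; the branch above is one of them.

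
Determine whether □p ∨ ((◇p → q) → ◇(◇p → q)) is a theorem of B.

Tableau for the negation ¬(□p ∨ ((◇p → q) → ◇(◇p → q))):
1. ¬(□p ∨ ((◇p → q) → ◇(◇p → q))), w0
2. ¬□p, w0
3. ¬((◇p → q) → ◇(◇p → q)), w0
4. ◇p → q, w0
5. ¬◇(◇p → q), w0
6. ¬(◇p → q), w0
7. ◇p, w0
8. ¬q, w0
9. ¬◇p, w0
10. ¬p, w0
11. ¬p, w1
12. ¬(◇p → q), w1
13. ◇p, w1
14. ¬q, w1
15. p, w2
16. ¬(◇p → q), w2
17. ◇p, w2
18. ¬q, w2
19. ¬p, w2
Accessibility: w0Rw0, w0Rw1, w0Rw2, w1Rw0, w1Rw1, w2Rw0, w2Rw2
Branch closes: p and ¬p both at w2.
All branches of the negation close; one closing branch shown above.

Valid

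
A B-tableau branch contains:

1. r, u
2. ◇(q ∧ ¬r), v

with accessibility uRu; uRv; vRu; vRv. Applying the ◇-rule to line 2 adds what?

a fresh world w with vRw, and q ∧ ¬r at w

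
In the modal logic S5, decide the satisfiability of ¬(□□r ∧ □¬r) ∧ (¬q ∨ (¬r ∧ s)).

Yes, satisfiable

1. ¬(□□r ∧ □¬r) ∧ (¬q ∨ (¬r ∧ s)), w0
2. ¬(□□r ∧ □¬r), w0
3. ¬q ∨ (¬r ∧ s), w0
4. ¬□¬r, w0
5. ¬r ∧ s, w0
6. ¬r, w0
7. s, w0
8. r, w1
Accessibility: w0Rw0, w0Rw1, w1Rw0, w1Rw1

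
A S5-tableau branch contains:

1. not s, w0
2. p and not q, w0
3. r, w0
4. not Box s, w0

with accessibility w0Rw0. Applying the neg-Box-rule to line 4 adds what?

a fresh world w1 with w0Rw1, and not s at w1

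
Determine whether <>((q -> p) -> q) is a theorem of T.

Tableau for the negation ~<>((q -> p) -> q):
1. ~<>((q -> p) -> q), u
2. ~((q -> p) -> q), u   [~<>-rule on 1 via uRu]
3. q -> p, u   [~->-rule on 2]
4. ~q, u   [~->-rule on 2]
5. p, u   [->-rule on 3 (branches; this branch)]
Accessibility: uRu
The negation has an open branch (countermodel exists).

Not valid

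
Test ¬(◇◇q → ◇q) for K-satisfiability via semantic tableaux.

Yes, satisfiable

1. ¬(◇◇q → ◇q), 0
2. ◇◇q, 0
3. ¬◇q, 0
4. ◇q, 1
5. ¬q, 1
6. q, 2
Accessibility: 0R1, 1R2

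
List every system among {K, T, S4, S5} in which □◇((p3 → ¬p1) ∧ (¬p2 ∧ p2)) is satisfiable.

K

T-tableau for the formula:
1. □◇((p3 → ¬p1) ∧ (¬p2 ∧ p2)), w0
2. ◇((p3 → ¬p1) ∧ (¬p2 ∧ p2)), w0
3. (p3 → ¬p1) ∧ (¬p2 ∧ p2), w1
4. p3 → ¬p1, w1
5. ¬p2 ∧ p2, w1
6. ¬p2, w1
7. p2, w1
Accessibility: w0Rw0, w0Rw1, w1Rw1
Branch closes: p2 and ¬p2 both at w1.
Every branch closes (one shown): unsatisfiable in T, hence also in S4, S5 (every S4/S5-frame is a T-frame).
K-tableau for the formula:
1. □◇((p3 → ¬p1) ∧ (¬p2 ∧ p2)), w0
Complete open branch: satisfiable in K.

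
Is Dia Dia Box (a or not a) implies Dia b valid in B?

Tableau for the negation not (Dia Dia Box (a or not a) implies Dia b):
1. not (Dia Dia Box (a or not a) implies Dia b), u
2. Dia Dia Box (a or not a), u
3. not Dia b, u
4. not b, u
5. Dia Box (a or not a), v
6. not b, v
7. Box (a or not a), w
8. a or not a, v
9. a or not a, w
10. not a, v
11. not a, w
Accessibility: uRu, uRv, vRu, vRv, vRw, wRv, wRw
The negation has an open branch (countermodel exists).

Not valid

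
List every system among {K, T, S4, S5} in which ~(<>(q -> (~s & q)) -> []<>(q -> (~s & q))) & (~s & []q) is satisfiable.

S5-tableau for the formula:
1. ~(<>(q -> (~s & q)) -> []<>(q -> (~s & q))) & (~s & []q), 0
2. ~(<>(q -> (~s & q)) -> []<>(q -> (~s & q))), 0
3. ~s & []q, 0
4. <>(q -> (~s & q)), 0
5. ~[]<>(q -> (~s & q)), 0
6. ~s, 0
7. []q, 0
8. q, 0
9. q -> (~s & q), 1
10. q, 1
11. ~s & q, 1
12. ~s, 1
13. ~<>(q -> (~s & q)), 2
14. q, 2
15. ~(q -> (~s & q)), 0
16. ~(~s & q), 0
17. ~(q -> (~s & q)), 1
18. ~(~s & q), 1
19. ~(q -> (~s & q)), 2
20. ~(~s & q), 2
21. ~q, 0
Accessibility: 0R0, 0R1, 0R2, 1R0, 1R1, 1R2, 2R0, 2R1, 2R2
Branch closes: q and ~q both at 0.
Every branch closes (one shown): unsatisfiable in S5.
S4-tableau for the formula:
1. ~(<>(q -> (~s & q)) -> []<>(q -> (~s & q))) & (~s & []q), 0
2. ~(<>(q -> (~s & q)) -> []<>(q -> (~s & q))), 0
3. ~s & []q, 0
4. <>(q -> (~s & q)), 0
5. ~[]<>(q -> (~s & q)), 0
6. ~s, 0
7. []q, 0
8. q, 0
9. q -> (~s & q), 1
10. q, 1
11. ~s & q, 1
12. ~s, 1
13. ~<>(q -> (~s & q)), 2
14. q, 2
15. ~(q -> (~s & q)), 2
16. ~(~s & q), 2
17. s, 2
Accessibility: 0R0, 0R1, 0R2, 1R1, 2R2
Complete open branch: satisfiable in S4, hence also in K, T (this S4-model is also a K-model and a T-model).

K, T, S4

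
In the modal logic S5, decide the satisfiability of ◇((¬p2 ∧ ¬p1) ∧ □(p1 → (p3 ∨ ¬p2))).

Satisfiable

1. ◇((¬p2 ∧ ¬p1) ∧ □(p1 → (p3 ∨ ¬p2))), 0
2. (¬p2 ∧ ¬p1) ∧ □(p1 → (p3 ∨ ¬p2)), 1
3. ¬p2 ∧ ¬p1, 1
4. □(p1 → (p3 ∨ ¬p2)), 1
5. ¬p2, 1
6. ¬p1, 1
7. p1 → (p3 ∨ ¬p2), 0
8. p1 → (p3 ∨ ¬p2), 1
9. p3 ∨ ¬p2, 0
10. p3 ∨ ¬p2, 1
11. ¬p2, 0
Accessibility: 0R0, 0R1, 1R0, 1R1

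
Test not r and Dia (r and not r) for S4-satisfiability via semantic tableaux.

1. not r and Dia (r and not r), w0
2. not r, w0   [and-rule on 1]
3. Dia (r and not r), w0   [and-rule on 1]
4. r and not r, w1   [Dia-rule on 3: fresh world w1, w0Rw1]
5. r, w1   [and-rule on 4]
6. not r, w1   [and-rule on 4]
Accessibility: w0Rw0, w0Rw1, w1Rw1
Branch closes: r and not r both at w1.
(One branch shown.) All branches close.

Unsatisfiable (every branch closes)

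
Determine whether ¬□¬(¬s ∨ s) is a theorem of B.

Tableau for the negation □¬(¬s ∨ s):
1. □¬(¬s ∨ s), u
2. ¬(¬s ∨ s), u
3. s, u
4. ¬s, u
Accessibility: uRu
Branch closes: s and ¬s both at u.
All branches of the negation close; one closing branch shown above.

Valid in B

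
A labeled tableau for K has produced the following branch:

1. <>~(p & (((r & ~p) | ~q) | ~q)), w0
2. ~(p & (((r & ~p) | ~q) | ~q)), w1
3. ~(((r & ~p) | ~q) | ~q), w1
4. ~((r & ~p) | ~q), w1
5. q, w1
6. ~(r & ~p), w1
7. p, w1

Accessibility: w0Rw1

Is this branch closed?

No, open

There is no literal clash: for every atom and world, at most one sign appears.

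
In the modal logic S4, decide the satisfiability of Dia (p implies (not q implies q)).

1. Dia (p implies (not q implies q)), 0
2. p implies (not q implies q), 1   [Dia-rule on 1: fresh world 1, 0R1]
3. not q implies q, 1   [implies-rule on 2 (branches; this branch)]
4. q, 1   [implies-rule on 3 (branches; this branch)]
Accessibility: 0R0, 0R1, 1R1

Satisfiable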